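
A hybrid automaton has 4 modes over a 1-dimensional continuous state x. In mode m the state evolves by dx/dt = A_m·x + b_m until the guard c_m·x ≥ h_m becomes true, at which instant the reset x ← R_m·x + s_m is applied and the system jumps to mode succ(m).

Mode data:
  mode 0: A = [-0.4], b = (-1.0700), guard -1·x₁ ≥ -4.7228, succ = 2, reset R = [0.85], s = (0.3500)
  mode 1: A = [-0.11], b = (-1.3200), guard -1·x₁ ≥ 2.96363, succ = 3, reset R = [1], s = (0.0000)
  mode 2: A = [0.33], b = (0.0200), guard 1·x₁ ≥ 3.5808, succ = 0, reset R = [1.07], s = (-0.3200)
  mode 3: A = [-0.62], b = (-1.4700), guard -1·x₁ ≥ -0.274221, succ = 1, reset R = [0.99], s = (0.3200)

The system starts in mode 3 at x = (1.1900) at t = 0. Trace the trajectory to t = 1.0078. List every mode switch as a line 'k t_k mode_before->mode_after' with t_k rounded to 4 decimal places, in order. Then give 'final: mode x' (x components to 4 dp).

Mode 3: guard c·x = -0.2742 hit at Δt = 0.4795 (t = 0.4795), x⁻ = (0.2742) → reset → x⁺ = (0.5915), jump to mode 1
Mode 1: flow for 0.5283 to horizon, guard not reached → x = (-0.1194)

1 0.4795 3->1
final: 1 -0.1194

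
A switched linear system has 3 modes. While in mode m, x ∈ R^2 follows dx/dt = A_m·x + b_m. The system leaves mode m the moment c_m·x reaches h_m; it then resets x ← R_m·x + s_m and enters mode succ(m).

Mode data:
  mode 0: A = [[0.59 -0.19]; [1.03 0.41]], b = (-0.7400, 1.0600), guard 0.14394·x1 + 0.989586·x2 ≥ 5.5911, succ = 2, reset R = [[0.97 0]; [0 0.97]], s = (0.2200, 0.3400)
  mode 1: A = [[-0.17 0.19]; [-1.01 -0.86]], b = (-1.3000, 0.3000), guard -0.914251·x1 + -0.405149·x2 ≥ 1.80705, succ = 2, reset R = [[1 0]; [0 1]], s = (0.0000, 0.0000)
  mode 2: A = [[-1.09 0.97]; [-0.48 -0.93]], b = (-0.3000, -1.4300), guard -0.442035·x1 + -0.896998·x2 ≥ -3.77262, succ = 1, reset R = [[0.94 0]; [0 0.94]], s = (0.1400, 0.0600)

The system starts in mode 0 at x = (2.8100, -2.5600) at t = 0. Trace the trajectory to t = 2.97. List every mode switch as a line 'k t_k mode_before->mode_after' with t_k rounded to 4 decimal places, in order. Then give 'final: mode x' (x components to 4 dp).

Mode 0: guard c·x = 5.5911 hit at Δt = 1.4274 (t = 1.4274), x⁻ = (4.8366, 4.9464) → reset → x⁺ = (4.9115, 5.1380), jump to mode 2
Mode 2: guard c·x = -3.7726 hit at Δt = 0.4274 (t = 1.8548), x⁻ = (4.1173, 2.1769) → reset → x⁺ = (4.0102, 2.1063), jump to mode 1
Mode 1: flow for 1.1152 to horizon, guard not reached → x = (2.0047, -1.0566)

1 1.4274 0->2
2 1.8548 2->1
final: 1 2.0047 -1.0566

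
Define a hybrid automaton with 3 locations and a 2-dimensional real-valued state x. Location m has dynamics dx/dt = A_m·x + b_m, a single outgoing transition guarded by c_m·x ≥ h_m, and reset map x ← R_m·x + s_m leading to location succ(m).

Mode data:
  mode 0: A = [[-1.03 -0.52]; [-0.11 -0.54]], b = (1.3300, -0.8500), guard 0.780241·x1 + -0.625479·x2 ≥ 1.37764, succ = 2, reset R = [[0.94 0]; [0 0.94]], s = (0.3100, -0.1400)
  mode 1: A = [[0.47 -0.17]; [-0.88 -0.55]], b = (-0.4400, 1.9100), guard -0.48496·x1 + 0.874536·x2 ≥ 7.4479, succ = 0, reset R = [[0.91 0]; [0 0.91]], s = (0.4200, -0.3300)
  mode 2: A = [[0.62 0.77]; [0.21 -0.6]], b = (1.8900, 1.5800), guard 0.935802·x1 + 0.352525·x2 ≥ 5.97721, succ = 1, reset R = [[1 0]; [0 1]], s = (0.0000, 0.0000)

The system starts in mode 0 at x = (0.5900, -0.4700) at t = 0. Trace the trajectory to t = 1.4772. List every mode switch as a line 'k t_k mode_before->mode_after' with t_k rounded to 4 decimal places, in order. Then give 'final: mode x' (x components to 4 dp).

Mode 0: guard c·x = 1.3776 hit at Δt = 0.6333 (t = 0.6333), x⁻ = (1.0913, -0.8412) → reset → x⁺ = (1.3358, -0.9307), jump to mode 2
Mode 2: flow for 0.8439 to horizon, guard not reached → x = (4.2815, 0.8619)

1 0.6333 0->2
final: 2 4.2815 0.8619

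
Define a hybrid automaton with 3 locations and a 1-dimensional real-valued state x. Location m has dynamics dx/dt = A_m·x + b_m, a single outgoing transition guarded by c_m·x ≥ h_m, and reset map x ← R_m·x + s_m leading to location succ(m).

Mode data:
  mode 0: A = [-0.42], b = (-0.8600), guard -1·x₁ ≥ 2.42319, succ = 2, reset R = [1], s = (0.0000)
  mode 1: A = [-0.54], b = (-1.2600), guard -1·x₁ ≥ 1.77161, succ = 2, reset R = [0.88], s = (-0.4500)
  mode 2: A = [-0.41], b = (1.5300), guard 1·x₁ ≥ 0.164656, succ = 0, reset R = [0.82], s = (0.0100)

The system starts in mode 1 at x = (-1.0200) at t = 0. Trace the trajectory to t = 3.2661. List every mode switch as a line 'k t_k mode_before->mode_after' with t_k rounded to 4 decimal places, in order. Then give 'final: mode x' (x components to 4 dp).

Mode 1: guard c·x = 1.7716 hit at Δt = 1.5728 (t = 1.5728), x⁻ = (-1.7716) → reset → x⁺ = (-2.0090), jump to mode 2
Mode 2: guard c·x = 0.1647 hit at Δt = 1.1606 (t = 2.7334), x⁻ = (0.1647) → reset → x⁺ = (0.1450), jump to mode 0
Mode 0: flow for 0.5327 to horizon, guard not reached → x = (-0.2945)

1 1.5728 1->2
2 2.7334 2->0
final: 0 -0.2945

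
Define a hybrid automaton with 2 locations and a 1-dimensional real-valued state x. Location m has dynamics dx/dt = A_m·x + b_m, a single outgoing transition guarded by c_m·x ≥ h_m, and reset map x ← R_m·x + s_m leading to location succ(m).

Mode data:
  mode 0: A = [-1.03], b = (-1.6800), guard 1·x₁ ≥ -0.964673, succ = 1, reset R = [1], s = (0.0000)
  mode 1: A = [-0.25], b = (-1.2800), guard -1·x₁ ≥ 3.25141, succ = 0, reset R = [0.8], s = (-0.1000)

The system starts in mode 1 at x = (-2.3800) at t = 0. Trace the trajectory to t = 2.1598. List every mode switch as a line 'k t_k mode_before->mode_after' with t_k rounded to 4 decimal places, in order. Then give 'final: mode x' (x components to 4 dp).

Mode 1: guard c·x = 3.2514 hit at Δt = 1.5311 (t = 1.5311), x⁻ = (-3.2514) → reset → x⁺ = (-2.7011), jump to mode 0
Mode 0: flow for 0.6287 to horizon, guard not reached → x = (-2.1910)

1 1.5311 1->0
final: 0 -2.1910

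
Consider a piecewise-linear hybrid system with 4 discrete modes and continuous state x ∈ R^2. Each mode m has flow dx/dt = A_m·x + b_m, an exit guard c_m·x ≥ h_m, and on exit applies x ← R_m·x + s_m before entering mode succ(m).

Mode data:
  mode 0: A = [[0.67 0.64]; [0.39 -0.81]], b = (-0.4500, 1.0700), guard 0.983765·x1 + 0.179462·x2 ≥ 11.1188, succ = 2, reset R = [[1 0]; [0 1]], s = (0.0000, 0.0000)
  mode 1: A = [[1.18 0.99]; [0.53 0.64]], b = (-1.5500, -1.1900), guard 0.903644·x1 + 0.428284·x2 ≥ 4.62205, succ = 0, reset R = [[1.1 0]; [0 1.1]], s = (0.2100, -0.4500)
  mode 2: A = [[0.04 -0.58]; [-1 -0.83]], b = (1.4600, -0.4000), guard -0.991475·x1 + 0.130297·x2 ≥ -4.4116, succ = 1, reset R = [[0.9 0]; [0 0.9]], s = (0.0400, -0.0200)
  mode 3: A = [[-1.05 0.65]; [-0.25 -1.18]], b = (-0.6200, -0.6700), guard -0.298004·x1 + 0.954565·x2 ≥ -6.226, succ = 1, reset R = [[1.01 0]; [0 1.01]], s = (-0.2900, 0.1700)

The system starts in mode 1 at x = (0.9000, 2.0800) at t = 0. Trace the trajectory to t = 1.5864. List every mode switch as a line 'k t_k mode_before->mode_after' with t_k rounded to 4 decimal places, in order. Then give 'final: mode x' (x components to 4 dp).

Mode 1: guard c·x = 4.6220 hit at Δt = 0.8180 (t = 0.8180), x⁻ = (3.5619, 3.2766) → reset → x⁺ = (4.1281, 3.1543), jump to mode 0
Mode 0: flow for 0.7684 to horizon, guard not reached → x = (8.6012, 3.7284)

1 0.8180 1->0
final: 0 8.6012 3.7284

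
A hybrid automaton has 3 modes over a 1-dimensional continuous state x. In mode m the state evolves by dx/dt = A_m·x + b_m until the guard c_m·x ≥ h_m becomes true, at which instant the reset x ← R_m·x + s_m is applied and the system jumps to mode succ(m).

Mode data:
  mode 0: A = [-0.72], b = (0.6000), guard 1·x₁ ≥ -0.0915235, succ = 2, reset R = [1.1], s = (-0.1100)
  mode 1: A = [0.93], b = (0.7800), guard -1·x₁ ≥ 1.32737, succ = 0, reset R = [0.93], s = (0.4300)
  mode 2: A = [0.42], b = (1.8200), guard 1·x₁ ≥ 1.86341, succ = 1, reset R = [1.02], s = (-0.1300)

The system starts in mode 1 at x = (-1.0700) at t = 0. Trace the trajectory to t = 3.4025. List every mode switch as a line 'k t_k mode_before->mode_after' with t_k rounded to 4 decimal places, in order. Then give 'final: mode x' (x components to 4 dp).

Mode 1: guard c·x = 1.3274 hit at Δt = 0.8043 (t = 0.8043), x⁻ = (-1.3274) → reset → x⁺ = (-0.8045), jump to mode 0
Mode 0: guard c·x = -0.0915 hit at Δt = 0.7937 (t = 1.5980), x⁻ = (-0.0915) → reset → x⁺ = (-0.2107), jump to mode 2
Mode 2: guard c·x = 1.8634 hit at Δt = 0.9703 (t = 2.5683), x⁻ = (1.8634) → reset → x⁺ = (1.7707), jump to mode 1
Mode 1: flow for 0.8342 to horizon, guard not reached → x = (4.8298)

1 0.8043 1->0
2 1.5980 0->2
3 2.5683 2->1
final: 1 4.8298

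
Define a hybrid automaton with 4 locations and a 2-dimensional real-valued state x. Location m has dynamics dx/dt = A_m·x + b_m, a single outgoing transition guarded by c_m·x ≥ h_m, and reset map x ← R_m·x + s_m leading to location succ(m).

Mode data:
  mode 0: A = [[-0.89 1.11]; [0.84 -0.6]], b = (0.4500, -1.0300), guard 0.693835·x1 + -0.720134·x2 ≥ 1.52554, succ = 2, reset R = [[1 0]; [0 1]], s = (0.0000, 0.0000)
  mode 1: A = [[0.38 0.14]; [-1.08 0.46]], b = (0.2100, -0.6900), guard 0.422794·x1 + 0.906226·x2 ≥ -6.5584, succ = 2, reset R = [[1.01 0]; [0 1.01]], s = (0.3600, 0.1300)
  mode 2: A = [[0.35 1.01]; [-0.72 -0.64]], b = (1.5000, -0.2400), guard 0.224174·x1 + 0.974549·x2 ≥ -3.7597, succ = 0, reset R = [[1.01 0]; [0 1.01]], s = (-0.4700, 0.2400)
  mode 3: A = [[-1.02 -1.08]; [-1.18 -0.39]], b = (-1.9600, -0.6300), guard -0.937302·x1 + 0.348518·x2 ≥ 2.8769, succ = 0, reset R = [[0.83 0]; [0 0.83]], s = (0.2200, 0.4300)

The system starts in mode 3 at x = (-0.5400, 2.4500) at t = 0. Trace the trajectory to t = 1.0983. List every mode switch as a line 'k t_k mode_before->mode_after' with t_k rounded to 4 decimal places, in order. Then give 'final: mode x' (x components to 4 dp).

1 0.5141 3->0
final: 0 0.0879 1.0330

Mode 3: guard c·x = 2.8769 hit at Δt = 0.5141 (t = 0.5141), x⁻ = (-2.1401, 2.4991) → reset → x⁺ = (-1.5563, 2.5042), jump to mode 0
Mode 0: flow for 0.5842 to horizon, guard not reached → x = (0.0879, 1.0330)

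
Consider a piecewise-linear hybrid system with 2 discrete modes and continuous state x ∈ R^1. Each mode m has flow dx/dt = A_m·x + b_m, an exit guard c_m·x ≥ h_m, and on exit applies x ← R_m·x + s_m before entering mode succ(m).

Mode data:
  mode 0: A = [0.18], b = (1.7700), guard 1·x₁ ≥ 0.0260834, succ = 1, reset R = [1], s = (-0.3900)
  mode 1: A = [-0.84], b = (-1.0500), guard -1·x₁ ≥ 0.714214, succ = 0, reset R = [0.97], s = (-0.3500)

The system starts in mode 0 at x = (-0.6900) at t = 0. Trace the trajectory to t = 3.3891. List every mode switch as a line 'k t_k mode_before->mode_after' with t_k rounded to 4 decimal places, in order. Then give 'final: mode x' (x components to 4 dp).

1 0.4189 0->1
2 1.0178 1->0
3 1.6553 0->1
4 2.2542 1->0
5 2.8917 0->1
final: 1 -0.6665

Mode 0: guard c·x = 0.0261 hit at Δt = 0.4189 (t = 0.4189), x⁻ = (0.0261) → reset → x⁺ = (-0.3639), jump to mode 1
Mode 1: guard c·x = 0.7142 hit at Δt = 0.5989 (t = 1.0178), x⁻ = (-0.7142) → reset → x⁺ = (-1.0428), jump to mode 0
Mode 0: guard c·x = 0.0261 hit at Δt = 0.6375 (t = 1.6553), x⁻ = (0.0261) → reset → x⁺ = (-0.3639), jump to mode 1
Mode 1: guard c·x = 0.7142 hit at Δt = 0.5989 (t = 2.2542), x⁻ = (-0.7142) → reset → x⁺ = (-1.0428), jump to mode 0
Mode 0: guard c·x = 0.0261 hit at Δt = 0.6375 (t = 2.8917), x⁻ = (0.0261) → reset → x⁺ = (-0.3639), jump to mode 1
Mode 1: flow for 0.4974 to horizon, guard not reached → x = (-0.6665)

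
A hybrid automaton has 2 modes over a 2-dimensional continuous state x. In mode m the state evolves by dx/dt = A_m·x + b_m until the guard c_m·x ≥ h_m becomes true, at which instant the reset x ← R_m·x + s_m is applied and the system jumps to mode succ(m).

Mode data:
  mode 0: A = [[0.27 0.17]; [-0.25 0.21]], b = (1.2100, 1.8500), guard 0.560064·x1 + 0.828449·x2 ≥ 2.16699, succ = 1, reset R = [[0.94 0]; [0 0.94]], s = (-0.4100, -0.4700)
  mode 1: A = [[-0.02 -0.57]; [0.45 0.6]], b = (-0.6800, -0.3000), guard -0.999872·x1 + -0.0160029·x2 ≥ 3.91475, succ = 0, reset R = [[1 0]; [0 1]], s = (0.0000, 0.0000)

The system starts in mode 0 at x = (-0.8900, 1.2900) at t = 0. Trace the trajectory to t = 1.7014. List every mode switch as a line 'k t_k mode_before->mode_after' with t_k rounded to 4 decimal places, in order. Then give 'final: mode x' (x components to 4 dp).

Mode 0: guard c·x = 2.1670 hit at Δt = 0.5764 (t = 0.5764), x⁻ = (-0.0777, 2.6683) → reset → x⁺ = (-0.4831, 2.0382), jump to mode 1
Mode 1: flow for 1.1250 to horizon, guard not reached → x = (-2.7033, 2.4732)

1 0.5764 0->1
final: 1 -2.7033 2.4732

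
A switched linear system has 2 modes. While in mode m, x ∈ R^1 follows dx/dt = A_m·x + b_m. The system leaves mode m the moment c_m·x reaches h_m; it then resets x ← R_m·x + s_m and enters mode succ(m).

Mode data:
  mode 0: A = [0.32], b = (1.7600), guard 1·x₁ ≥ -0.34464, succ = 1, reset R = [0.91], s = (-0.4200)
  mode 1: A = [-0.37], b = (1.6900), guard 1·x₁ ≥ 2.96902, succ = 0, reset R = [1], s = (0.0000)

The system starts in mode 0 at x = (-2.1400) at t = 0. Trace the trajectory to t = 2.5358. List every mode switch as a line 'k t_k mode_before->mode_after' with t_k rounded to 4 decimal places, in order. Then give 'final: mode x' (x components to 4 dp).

1 1.3378 0->1
final: 1 1.1645

Mode 0: guard c·x = -0.3446 hit at Δt = 1.3378 (t = 1.3378), x⁻ = (-0.3446) → reset → x⁺ = (-0.7336), jump to mode 1
Mode 1: flow for 1.1980 to horizon, guard not reached → x = (1.1645)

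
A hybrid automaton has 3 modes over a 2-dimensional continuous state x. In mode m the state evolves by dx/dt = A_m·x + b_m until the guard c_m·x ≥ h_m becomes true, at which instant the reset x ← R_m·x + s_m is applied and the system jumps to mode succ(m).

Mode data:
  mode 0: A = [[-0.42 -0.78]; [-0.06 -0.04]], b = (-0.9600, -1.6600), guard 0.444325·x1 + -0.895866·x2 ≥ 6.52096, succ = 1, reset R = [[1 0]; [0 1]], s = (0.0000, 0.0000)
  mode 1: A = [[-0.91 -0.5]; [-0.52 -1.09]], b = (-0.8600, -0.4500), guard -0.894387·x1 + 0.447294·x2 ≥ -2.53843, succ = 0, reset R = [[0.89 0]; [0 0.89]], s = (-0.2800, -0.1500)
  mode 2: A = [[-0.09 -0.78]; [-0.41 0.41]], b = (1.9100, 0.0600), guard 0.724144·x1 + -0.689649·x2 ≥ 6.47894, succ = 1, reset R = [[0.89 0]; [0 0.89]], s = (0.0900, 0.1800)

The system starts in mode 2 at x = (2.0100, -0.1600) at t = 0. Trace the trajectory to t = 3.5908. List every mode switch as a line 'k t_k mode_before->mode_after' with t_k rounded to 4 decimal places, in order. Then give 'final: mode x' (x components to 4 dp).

Mode 2: guard c·x = 6.4789 hit at Δt = 1.5024 (t = 1.5024), x⁻ = (5.9227, -3.1756) → reset → x⁺ = (5.3612, -2.6462), jump to mode 1
Mode 1: guard c·x = -2.5384 hit at Δt = 1.3331 (t = 2.8355), x⁻ = (1.8401, -1.9957) → reset → x⁺ = (1.3577, -1.9262), jump to mode 0
Mode 0: flow for 0.7553 to horizon, guard not reached → x = (1.6710, -3.1692)

1 1.5024 2->1
2 2.8355 1->0
final: 0 1.6710 -3.1692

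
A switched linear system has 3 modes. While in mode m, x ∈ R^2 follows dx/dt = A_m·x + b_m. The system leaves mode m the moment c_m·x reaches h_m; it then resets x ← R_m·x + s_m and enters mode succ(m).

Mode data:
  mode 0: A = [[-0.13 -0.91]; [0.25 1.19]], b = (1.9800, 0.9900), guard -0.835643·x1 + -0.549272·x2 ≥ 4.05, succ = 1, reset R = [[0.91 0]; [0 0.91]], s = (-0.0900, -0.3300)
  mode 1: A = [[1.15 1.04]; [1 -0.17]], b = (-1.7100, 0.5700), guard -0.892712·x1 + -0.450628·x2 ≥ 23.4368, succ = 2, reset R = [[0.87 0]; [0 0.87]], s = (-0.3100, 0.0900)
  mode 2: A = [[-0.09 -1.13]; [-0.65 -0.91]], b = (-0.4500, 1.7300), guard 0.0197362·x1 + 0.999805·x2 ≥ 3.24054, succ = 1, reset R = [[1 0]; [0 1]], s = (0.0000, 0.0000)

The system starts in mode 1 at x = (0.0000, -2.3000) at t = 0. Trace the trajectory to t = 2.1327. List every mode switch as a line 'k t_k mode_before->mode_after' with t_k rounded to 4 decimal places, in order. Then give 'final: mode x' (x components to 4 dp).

1 1.5128 1->2
final: 2 -15.3003 0.6264

Mode 1: guard c·x = 23.4368 hit at Δt = 1.5128 (t = 1.5128), x⁻ = (-20.9202, -10.5655) → reset → x⁺ = (-18.5106, -9.1020), jump to mode 2
Mode 2: flow for 0.6199 to horizon, guard not reached → x = (-15.3003, 0.6264)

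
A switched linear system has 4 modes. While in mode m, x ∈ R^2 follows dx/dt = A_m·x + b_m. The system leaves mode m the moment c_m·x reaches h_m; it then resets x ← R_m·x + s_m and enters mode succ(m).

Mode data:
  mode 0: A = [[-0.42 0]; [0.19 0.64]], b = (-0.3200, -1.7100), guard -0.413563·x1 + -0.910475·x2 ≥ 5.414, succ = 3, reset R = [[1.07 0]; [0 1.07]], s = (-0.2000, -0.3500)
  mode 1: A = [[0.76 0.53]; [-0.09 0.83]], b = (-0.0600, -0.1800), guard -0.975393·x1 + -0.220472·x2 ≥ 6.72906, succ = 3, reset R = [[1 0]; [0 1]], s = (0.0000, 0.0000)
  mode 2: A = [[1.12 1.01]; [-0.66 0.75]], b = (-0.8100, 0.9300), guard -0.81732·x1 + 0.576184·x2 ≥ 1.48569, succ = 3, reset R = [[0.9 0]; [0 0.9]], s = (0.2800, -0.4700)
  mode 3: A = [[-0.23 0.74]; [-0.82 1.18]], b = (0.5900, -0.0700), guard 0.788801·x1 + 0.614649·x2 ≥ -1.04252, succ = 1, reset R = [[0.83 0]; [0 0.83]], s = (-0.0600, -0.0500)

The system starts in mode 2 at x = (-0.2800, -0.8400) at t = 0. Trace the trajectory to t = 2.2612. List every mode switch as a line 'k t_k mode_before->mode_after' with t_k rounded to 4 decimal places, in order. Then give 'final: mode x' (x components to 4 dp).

Mode 2: guard c·x = 1.4857 hit at Δt = 0.6361 (t = 0.6361), x⁻ = (-1.8738, -0.0795) → reset → x⁺ = (-1.4064, -0.5415), jump to mode 3
Mode 3: guard c·x = -1.0425 hit at Δt = 0.5411 (t = 1.1772), x⁻ = (-1.0975, -0.2876) → reset → x⁺ = (-0.9710, -0.2887), jump to mode 1
Mode 1: flow for 1.0840 to horizon, guard not reached → x = (-2.7397, -0.7755)

1 0.6361 2->3
2 1.1772 3->1
final: 1 -2.7397 -0.7755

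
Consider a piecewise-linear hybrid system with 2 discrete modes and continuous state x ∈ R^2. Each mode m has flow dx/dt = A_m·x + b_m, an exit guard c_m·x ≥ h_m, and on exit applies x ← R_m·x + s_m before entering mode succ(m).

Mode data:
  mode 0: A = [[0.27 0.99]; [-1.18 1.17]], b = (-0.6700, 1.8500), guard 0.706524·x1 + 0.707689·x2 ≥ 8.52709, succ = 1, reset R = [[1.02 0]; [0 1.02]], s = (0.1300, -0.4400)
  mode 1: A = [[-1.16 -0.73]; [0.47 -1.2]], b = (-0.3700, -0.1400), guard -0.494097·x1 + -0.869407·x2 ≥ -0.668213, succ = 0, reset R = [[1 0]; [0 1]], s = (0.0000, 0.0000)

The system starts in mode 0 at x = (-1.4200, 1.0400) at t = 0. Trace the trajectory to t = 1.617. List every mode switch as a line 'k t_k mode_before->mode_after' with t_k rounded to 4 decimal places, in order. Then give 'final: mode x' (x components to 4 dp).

1 1.0909 0->1
final: 1 -0.3669 4.8542

Mode 0: guard c·x = 8.5271 hit at Δt = 1.0909 (t = 1.0909), x⁻ = (2.8678, 9.1861) → reset → x⁺ = (3.0552, 8.9298), jump to mode 1
Mode 1: flow for 0.5261 to horizon, guard not reached → x = (-0.3669, 4.8542)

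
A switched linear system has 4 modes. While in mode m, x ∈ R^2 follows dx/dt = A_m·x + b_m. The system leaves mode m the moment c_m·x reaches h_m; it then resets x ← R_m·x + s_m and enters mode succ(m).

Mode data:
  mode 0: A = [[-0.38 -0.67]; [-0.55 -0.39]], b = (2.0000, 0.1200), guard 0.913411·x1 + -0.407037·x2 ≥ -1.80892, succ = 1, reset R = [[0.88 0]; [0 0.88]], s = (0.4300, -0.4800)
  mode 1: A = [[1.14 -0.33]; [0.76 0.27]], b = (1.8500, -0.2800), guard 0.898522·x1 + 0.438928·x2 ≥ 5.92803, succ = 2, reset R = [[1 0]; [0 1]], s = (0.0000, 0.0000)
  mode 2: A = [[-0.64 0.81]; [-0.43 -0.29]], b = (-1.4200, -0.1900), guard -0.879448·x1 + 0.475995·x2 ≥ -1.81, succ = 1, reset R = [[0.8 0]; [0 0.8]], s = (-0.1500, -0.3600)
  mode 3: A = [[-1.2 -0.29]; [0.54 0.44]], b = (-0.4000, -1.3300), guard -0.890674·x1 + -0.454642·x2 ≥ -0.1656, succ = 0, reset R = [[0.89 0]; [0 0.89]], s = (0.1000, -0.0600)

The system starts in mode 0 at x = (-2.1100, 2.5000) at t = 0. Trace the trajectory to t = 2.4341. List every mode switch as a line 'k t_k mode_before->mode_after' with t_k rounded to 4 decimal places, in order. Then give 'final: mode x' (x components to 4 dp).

1 1.3986 0->1
final: 1 1.3471 2.1106

Mode 0: guard c·x = -1.8089 hit at Δt = 1.3986 (t = 1.3986), x⁻ = (-0.9048, 2.4138) → reset → x⁺ = (-0.3662, 1.6441), jump to mode 1
Mode 1: flow for 1.0355 to horizon, guard not reached → x = (1.3471, 2.1106)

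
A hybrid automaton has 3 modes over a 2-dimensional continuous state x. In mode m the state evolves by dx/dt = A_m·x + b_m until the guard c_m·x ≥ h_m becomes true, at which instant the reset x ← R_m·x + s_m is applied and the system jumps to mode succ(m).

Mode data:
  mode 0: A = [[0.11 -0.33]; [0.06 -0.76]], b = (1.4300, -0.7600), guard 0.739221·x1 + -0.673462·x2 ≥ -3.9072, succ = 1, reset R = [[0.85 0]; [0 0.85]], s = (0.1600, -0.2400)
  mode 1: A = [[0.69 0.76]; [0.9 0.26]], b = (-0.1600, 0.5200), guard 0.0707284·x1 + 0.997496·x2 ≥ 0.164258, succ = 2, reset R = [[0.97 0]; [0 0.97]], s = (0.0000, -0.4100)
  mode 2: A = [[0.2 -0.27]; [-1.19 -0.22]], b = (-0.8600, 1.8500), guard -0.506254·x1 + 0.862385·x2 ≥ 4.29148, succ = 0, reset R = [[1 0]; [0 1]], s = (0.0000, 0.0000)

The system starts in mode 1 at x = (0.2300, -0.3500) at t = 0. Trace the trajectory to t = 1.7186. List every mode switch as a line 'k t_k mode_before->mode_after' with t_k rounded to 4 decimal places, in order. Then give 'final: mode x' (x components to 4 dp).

Mode 1: guard c·x = 0.1643 hit at Δt = 0.7926 (t = 0.7926), x⁻ = (0.1303, 0.1554) → reset → x⁺ = (0.1264, -0.2592), jump to mode 2
Mode 2: flow for 0.9260 to horizon, guard not reached → x = (-0.8934, 1.6822)

1 0.7926 1->2
final: 2 -0.8934 1.6822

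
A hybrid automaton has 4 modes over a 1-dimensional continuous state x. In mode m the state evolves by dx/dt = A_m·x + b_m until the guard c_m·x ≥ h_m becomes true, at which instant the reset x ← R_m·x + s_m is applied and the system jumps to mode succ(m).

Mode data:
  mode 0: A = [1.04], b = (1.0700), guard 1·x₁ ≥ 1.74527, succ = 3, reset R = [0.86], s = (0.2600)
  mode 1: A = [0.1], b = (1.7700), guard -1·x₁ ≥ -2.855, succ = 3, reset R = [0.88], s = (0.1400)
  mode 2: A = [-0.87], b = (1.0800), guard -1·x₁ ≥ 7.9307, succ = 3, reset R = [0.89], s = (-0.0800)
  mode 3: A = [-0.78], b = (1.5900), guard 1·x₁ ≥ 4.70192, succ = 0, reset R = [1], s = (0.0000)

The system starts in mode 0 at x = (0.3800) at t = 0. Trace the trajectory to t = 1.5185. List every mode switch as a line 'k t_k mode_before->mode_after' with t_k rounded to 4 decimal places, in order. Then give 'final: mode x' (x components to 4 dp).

1 0.6515 0->3
final: 3 1.8973

Mode 0: guard c·x = 1.7453 hit at Δt = 0.6515 (t = 0.6515), x⁻ = (1.7453) → reset → x⁺ = (1.7609), jump to mode 3
Mode 3: flow for 0.8670 to horizon, guard not reached → x = (1.8973)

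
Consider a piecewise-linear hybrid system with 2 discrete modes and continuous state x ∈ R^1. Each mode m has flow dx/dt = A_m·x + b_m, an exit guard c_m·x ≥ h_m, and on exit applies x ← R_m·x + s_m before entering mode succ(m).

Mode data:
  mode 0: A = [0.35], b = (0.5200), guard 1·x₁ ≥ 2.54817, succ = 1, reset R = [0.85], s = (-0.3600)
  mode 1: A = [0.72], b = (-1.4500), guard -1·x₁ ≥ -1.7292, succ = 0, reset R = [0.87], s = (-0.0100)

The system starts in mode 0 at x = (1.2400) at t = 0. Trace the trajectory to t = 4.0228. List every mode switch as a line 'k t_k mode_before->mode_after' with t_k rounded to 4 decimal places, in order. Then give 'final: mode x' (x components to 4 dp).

Mode 0: guard c·x = 2.5482 hit at Δt = 1.1200 (t = 1.1200), x⁻ = (2.5482) → reset → x⁺ = (1.8059), jump to mode 1
Mode 1: guard c·x = -1.7292 hit at Δt = 0.4363 (t = 1.5563), x⁻ = (1.7292) → reset → x⁺ = (1.4944), jump to mode 0
Mode 0: guard c·x = 2.5482 hit at Δt = 0.8650 (t = 2.4213), x⁻ = (2.5482) → reset → x⁺ = (1.8059), jump to mode 1
Mode 1: guard c·x = -1.7292 hit at Δt = 0.4363 (t = 2.8576), x⁻ = (1.7292) → reset → x⁺ = (1.4944), jump to mode 0
Mode 0: guard c·x = 2.5482 hit at Δt = 0.8650 (t = 3.7227), x⁻ = (2.5482) → reset → x⁺ = (1.8059), jump to mode 1
Mode 1: flow for 0.3001 to horizon, guard not reached → x = (1.7558)

1 1.1200 0->1
2 1.5563 1->0
3 2.4213 0->1
4 2.8576 1->0
5 3.7227 0->1
final: 1 1.7558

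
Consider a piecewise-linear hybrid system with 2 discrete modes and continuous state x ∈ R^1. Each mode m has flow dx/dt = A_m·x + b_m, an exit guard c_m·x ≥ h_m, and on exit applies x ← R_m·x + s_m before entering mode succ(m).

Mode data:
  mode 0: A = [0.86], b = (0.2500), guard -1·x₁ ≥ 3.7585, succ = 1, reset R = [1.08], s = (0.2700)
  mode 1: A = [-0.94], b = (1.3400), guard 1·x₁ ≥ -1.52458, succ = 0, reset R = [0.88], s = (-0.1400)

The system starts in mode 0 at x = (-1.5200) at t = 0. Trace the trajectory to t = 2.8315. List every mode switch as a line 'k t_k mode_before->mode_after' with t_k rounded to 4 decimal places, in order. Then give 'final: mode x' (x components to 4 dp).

Mode 0: guard c·x = 3.7585 hit at Δt = 1.2059 (t = 1.2059), x⁻ = (-3.7585) → reset → x⁺ = (-3.7892), jump to mode 1
Mode 1: guard c·x = -1.5246 hit at Δt = 0.6060 (t = 1.8119), x⁻ = (-1.5246) → reset → x⁺ = (-1.4816), jump to mode 0
Mode 0: flow for 1.0196 to horizon, guard not reached → x = (-3.1529)

1 1.2059 0->1
2 1.8119 1->0
final: 0 -3.1529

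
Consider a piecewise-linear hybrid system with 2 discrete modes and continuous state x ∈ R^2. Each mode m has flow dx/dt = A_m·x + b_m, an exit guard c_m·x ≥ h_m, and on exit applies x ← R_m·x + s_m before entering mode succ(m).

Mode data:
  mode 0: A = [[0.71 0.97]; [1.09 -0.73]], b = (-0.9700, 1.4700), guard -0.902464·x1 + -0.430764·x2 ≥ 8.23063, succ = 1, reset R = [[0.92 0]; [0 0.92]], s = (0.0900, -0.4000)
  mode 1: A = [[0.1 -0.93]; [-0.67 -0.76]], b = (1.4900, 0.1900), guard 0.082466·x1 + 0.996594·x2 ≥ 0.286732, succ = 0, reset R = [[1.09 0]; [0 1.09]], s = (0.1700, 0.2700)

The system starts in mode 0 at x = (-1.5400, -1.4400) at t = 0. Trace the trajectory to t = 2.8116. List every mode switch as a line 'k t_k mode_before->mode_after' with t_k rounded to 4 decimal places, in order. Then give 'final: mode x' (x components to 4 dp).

Mode 0: guard c·x = 8.2306 hit at Δt = 1.0778 (t = 1.0778), x⁻ = (-7.6074, -3.1693) → reset → x⁺ = (-6.9088, -3.3157), jump to mode 1
Mode 1: guard c·x = 0.2867 hit at Δt = 0.8234 (t = 1.9012), x⁻ = (-5.3910, 0.7338) → reset → x⁺ = (-5.7062, 1.0698), jump to mode 0
Mode 0: guard c·x = 8.2306 hit at Δt = 0.4430 (t = 2.3442), x⁻ = (-8.3856, -1.5389) → reset → x⁺ = (-7.6248, -1.8158), jump to mode 1
Mode 1: flow for 0.4674 to horizon, guard not reached → x = (-7.0659, 0.7102)

1 1.0778 0->1
2 1.9012 1->0
3 2.3442 0->1
final: 1 -7.0659 0.7102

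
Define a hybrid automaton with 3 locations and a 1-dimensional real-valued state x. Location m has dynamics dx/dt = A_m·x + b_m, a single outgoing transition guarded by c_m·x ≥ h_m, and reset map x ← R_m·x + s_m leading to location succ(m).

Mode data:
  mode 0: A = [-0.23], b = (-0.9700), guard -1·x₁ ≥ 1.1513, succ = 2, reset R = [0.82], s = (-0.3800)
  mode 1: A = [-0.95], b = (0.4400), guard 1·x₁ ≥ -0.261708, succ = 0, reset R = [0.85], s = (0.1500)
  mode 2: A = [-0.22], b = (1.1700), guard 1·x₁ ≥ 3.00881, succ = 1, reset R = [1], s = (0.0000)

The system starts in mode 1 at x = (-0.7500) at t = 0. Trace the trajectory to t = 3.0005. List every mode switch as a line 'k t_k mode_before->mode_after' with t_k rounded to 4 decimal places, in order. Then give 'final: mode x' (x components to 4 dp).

Mode 1: guard c·x = -0.2617 hit at Δt = 0.5421 (t = 0.5421), x⁻ = (-0.2617) → reset → x⁺ = (-0.0725), jump to mode 0
Mode 0: guard c·x = 1.1513 hit at Δt = 1.3108 (t = 1.8529), x⁻ = (-1.1513) → reset → x⁺ = (-1.3241), jump to mode 2
Mode 2: flow for 1.1476 to horizon, guard not reached → x = (0.1580)

1 0.5421 1->0
2 1.8529 0->2
final: 2 0.1580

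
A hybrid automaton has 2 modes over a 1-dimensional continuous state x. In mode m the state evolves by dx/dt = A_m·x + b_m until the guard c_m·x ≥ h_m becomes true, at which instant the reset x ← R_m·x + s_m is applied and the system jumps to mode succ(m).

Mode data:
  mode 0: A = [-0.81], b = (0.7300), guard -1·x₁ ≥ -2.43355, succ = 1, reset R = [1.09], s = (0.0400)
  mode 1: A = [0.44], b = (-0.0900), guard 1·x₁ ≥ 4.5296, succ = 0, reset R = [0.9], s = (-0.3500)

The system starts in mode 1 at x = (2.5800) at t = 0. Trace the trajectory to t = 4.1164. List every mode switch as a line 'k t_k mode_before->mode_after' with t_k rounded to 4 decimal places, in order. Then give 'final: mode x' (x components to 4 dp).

Mode 1: guard c·x = 4.5296 hit at Δt = 1.3619 (t = 1.3619), x⁻ = (4.5296) → reset → x⁺ = (3.7266), jump to mode 0
Mode 0: guard c·x = -2.4335 hit at Δt = 0.7554 (t = 2.1173), x⁻ = (2.4336) → reset → x⁺ = (2.6926), jump to mode 1
Mode 1: guard c·x = 4.5296 hit at Δt = 1.2567 (t = 3.3740), x⁻ = (4.5296) → reset → x⁺ = (3.7266), jump to mode 0
Mode 0: flow for 0.7424 to horizon, guard not reached → x = (2.4497)

1 1.3619 1->0
2 2.1173 0->1
3 3.3740 1->0
final: 0 2.4497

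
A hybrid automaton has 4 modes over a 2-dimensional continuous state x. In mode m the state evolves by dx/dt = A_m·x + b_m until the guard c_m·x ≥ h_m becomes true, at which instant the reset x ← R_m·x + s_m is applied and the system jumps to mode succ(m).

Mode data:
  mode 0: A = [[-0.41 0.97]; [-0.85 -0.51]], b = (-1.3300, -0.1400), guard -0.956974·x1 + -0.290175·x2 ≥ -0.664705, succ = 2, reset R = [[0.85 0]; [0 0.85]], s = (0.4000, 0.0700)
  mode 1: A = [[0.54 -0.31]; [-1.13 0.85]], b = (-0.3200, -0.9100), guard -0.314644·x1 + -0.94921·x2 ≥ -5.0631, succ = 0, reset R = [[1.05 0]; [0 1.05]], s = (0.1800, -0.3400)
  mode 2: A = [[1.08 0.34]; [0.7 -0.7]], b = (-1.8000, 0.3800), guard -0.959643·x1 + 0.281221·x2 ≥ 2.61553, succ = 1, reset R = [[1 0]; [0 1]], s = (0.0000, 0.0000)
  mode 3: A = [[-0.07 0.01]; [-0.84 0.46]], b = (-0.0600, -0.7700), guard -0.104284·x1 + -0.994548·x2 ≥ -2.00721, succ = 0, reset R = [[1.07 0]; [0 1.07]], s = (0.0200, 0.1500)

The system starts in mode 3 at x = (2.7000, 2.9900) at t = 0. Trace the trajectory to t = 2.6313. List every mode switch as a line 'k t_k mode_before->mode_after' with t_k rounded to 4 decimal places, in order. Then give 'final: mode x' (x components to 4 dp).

Mode 3: guard c·x = -2.0072 hit at Δt = 0.6610 (t = 0.6610), x⁻ = (2.5546, 1.7503) → reset → x⁺ = (2.7534, 2.0229), jump to mode 0
Mode 0: guard c·x = -0.6647 hit at Δt = 1.1885 (t = 1.8495), x⁻ = (0.8196, -0.4122) → reset → x⁺ = (1.0966, -0.2804), jump to mode 2
Mode 2: flow for 0.7818 to horizon, guard not reached → x = (0.3675, 0.3765)

1 0.6610 3->0
2 1.8495 0->2
final: 2 0.3675 0.3765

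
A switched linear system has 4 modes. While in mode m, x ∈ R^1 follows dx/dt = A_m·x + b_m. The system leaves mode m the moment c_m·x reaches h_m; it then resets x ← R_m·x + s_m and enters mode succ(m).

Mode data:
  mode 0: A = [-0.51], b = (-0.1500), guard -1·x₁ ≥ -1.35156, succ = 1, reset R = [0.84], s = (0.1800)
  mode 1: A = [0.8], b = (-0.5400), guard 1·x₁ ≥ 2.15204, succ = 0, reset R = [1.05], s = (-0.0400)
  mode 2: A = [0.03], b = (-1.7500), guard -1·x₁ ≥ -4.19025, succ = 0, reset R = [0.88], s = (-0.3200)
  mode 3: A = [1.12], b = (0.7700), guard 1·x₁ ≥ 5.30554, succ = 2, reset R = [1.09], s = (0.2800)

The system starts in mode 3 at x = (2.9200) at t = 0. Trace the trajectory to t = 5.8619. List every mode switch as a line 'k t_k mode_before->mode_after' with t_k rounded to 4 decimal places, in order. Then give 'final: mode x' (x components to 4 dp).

1 0.4532 3->2
2 1.6266 2->0
3 3.1947 0->1
4 4.2395 1->0
5 5.0701 0->1
final: 1 1.8814

Mode 3: guard c·x = 5.3055 hit at Δt = 0.4532 (t = 0.4532), x⁻ = (5.3055) → reset → x⁺ = (6.0630), jump to mode 2
Mode 2: guard c·x = -4.1902 hit at Δt = 1.1734 (t = 1.6266), x⁻ = (4.1902) → reset → x⁺ = (3.3674), jump to mode 0
Mode 0: guard c·x = -1.3516 hit at Δt = 1.5681 (t = 3.1947), x⁻ = (1.3516) → reset → x⁺ = (1.3153), jump to mode 1
Mode 1: guard c·x = 2.1520 hit at Δt = 1.0448 (t = 4.2395), x⁻ = (2.1520) → reset → x⁺ = (2.2196), jump to mode 0
Mode 0: guard c·x = -1.3516 hit at Δt = 0.8306 (t = 5.0701), x⁻ = (1.3516) → reset → x⁺ = (1.3153), jump to mode 1
Mode 1: flow for 0.7918 to horizon, guard not reached → x = (1.8814)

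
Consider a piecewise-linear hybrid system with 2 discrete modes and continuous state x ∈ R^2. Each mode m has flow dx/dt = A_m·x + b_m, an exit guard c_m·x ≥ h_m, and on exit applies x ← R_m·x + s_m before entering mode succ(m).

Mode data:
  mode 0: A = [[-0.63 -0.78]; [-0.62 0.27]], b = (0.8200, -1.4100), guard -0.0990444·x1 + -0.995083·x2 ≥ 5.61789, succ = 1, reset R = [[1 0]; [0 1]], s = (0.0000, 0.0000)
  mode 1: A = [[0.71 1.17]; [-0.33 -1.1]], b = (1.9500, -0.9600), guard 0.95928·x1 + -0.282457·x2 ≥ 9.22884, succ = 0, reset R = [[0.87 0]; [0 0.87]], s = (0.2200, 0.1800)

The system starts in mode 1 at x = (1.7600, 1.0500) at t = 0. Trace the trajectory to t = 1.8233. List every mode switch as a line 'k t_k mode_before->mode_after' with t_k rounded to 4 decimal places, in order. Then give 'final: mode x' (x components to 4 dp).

Mode 1: guard c·x = 9.2288 hit at Δt = 1.4608 (t = 1.4608), x⁻ = (9.0439, -1.9585) → reset → x⁺ = (8.0882, -1.5239), jump to mode 0
Mode 0: flow for 0.3625 to horizon, guard not reached → x = (7.4149, -4.0322)

1 1.4608 1->0
final: 0 7.4149 -4.0322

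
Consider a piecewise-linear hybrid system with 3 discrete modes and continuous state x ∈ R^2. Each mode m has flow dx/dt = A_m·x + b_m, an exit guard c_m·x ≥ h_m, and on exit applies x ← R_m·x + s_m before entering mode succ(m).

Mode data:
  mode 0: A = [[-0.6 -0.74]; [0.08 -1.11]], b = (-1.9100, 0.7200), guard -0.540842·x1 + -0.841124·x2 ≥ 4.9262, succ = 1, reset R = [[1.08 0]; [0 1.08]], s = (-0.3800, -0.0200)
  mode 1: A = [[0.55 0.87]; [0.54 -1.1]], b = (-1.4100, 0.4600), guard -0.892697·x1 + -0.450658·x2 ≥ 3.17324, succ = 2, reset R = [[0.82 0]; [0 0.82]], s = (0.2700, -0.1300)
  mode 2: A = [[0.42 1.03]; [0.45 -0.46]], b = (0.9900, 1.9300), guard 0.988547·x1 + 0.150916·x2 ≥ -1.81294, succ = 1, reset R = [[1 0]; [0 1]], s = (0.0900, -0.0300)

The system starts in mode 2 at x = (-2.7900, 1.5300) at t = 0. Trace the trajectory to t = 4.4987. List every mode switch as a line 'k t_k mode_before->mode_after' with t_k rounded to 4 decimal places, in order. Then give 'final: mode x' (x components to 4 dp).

Mode 2: guard c·x = -1.8129 hit at Δt = 0.4594 (t = 0.4594), x⁻ = (-2.0758, 1.5842) → reset → x⁺ = (-1.9858, 1.5542), jump to mode 1
Mode 1: guard c·x = 3.1732 hit at Δt = 0.7536 (t = 1.2130), x⁻ = (-3.6269, 0.1431) → reset → x⁺ = (-2.7041, -0.0126), jump to mode 2
Mode 2: guard c·x = -1.8129 hit at Δt = 1.6785 (t = 2.8915), x⁻ = (-1.9791, 0.9508) → reset → x⁺ = (-1.8891, 0.9208), jump to mode 1
Mode 1: guard c·x = 3.1732 hit at Δt = 0.6670 (t = 3.5585), x⁻ = (-3.5375, -0.0341) → reset → x⁺ = (-2.6307, -0.1579), jump to mode 2
Mode 2: flow for 0.9402 to horizon, guard not reached → x = (-2.5846, 0.4582)

1 0.4594 2->1
2 1.2130 1->2
3 2.8915 2->1
4 3.5585 1->2
final: 2 -2.5846 0.4582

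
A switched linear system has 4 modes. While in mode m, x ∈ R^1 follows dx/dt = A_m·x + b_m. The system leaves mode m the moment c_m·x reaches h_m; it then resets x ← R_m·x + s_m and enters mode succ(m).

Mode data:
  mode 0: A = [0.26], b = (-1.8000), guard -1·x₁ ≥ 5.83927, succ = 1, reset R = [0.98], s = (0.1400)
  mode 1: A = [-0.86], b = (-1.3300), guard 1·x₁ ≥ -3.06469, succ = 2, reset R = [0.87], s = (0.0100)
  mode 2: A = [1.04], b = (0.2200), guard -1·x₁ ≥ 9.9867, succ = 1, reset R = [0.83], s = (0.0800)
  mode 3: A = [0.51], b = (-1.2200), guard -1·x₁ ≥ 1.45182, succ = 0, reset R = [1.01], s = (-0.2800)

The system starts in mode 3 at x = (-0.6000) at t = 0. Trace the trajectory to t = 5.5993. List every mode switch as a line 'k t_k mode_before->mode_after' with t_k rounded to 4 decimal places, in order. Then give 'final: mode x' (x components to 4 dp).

Mode 3: guard c·x = 1.4518 hit at Δt = 0.4912 (t = 0.4912), x⁻ = (-1.4518) → reset → x⁺ = (-1.7463), jump to mode 0
Mode 0: guard c·x = 5.8393 hit at Δt = 1.4873 (t = 1.9785), x⁻ = (-5.8393) → reset → x⁺ = (-5.5825), jump to mode 1
Mode 1: guard c·x = -3.0647 hit at Δt = 1.1369 (t = 3.1154), x⁻ = (-3.0647) → reset → x⁺ = (-2.6563), jump to mode 2
Mode 2: guard c·x = 9.9867 hit at Δt = 1.3326 (t = 4.4480), x⁻ = (-9.9867) → reset → x⁺ = (-8.2090), jump to mode 1
Mode 1: flow for 1.1513 to horizon, guard not reached → x = (-4.0218)

1 0.4912 3->0
2 1.9785 0->1
3 3.1154 1->2
4 4.4480 2->1
final: 1 -4.0218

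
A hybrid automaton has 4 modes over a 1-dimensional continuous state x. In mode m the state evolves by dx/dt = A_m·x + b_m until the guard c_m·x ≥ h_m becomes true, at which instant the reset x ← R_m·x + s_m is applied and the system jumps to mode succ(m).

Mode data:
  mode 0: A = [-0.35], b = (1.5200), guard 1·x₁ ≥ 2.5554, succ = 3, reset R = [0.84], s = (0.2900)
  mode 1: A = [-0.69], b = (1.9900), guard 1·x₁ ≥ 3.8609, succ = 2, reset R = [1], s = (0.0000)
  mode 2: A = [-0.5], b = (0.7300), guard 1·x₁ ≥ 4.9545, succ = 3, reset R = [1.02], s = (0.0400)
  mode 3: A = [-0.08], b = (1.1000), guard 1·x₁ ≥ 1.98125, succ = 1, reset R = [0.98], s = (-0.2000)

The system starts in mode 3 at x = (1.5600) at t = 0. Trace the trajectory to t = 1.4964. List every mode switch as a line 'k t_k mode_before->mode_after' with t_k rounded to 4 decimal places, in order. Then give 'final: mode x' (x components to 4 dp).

Mode 3: guard c·x = 1.9812 hit at Δt = 0.4396 (t = 0.4396), x⁻ = (1.9812) → reset → x⁺ = (1.7416), jump to mode 1
Mode 1: flow for 1.0568 to horizon, guard not reached → x = (2.3331)

1 0.4396 3->1
final: 1 2.3331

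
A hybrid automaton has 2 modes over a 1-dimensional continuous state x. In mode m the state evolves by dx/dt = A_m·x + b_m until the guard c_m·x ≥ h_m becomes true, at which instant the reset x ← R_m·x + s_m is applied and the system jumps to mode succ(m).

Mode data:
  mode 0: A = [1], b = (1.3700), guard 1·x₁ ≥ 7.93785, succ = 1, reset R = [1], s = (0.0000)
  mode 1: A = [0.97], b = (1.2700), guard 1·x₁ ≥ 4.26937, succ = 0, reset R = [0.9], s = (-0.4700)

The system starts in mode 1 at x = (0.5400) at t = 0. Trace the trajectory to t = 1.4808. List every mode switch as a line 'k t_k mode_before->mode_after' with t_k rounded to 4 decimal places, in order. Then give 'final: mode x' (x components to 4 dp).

Mode 1: guard c·x = 4.2694 hit at Δt = 1.1383 (t = 1.1383), x⁻ = (4.2694) → reset → x⁺ = (3.3724), jump to mode 0
Mode 0: flow for 0.3425 to horizon, guard not reached → x = (5.3095)

1 1.1383 1->0
final: 0 5.3095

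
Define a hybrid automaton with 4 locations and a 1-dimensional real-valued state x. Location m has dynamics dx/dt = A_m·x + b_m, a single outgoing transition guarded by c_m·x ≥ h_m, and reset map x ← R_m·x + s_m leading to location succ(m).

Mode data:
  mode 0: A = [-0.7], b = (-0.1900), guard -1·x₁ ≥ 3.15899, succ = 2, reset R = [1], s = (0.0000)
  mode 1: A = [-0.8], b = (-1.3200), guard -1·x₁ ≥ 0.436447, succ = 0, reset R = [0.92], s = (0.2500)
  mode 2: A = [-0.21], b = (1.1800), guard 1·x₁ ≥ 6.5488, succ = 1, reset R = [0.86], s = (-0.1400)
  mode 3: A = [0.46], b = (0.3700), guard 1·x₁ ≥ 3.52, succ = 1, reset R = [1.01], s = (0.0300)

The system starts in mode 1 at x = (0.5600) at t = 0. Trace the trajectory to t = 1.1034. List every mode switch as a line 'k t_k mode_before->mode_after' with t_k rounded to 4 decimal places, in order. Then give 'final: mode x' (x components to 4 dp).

Mode 1: guard c·x = 0.4364 hit at Δt = 0.7493 (t = 0.7493), x⁻ = (-0.4364) → reset → x⁺ = (-0.1515), jump to mode 0
Mode 0: flow for 0.3541 to horizon, guard not reached → x = (-0.1779)

1 0.7493 1->0
final: 0 -0.1779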